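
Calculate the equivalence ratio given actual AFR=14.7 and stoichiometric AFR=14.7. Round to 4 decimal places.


phi = AFR_stoich / AFR_actual
phi = 14.7 / 14.7 = 1.0000


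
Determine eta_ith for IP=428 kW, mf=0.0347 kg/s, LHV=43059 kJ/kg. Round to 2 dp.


eta_ith = (IP / (mf * LHV)) * 100
Denominator = 0.0347 * 43059 = 1494.1473 kW
eta_ith = (428 / 1494.1473) * 100 = 28.65%


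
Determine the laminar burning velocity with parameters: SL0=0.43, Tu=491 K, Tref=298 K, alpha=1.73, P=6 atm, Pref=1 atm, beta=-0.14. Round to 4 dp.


SL = SL0 * (Tu/Tref)^alpha * (P/Pref)^beta
T ratio = 491/298 = 1.64765101
(T ratio)^alpha = 1.64765101^1.73 = 2.372340
(P/Pref)^beta = 6^(-0.14) = 0.778142
SL = 0.43 * 2.372340 * 0.778142 = 0.7938 m/s


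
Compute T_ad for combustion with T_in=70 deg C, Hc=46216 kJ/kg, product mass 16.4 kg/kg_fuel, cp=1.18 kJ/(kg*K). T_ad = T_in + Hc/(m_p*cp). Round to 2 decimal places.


T_ad = T_in + Hc / (m_p * cp)
Denominator = 16.4 * 1.18 = 19.3520
Temperature rise = 46216 / 19.3520 = 2388.18 K
T_ad = 70 + 2388.18 = 2458.18 deg C


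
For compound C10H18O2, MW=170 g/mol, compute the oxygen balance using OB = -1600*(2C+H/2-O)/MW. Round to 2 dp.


OB = -1600 * (2C + H/2 - O) / MW
Inner = 2*10 + 18/2 - 2 = 27.00
OB = -1600 * 27.00 / 170 = -254.12%


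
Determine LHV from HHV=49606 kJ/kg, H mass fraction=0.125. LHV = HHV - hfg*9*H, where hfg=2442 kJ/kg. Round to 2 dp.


LHV = HHV - hfg * 9 * H
Water correction = 2442 * 9 * 0.125 = 2747.250 kJ/kg
LHV = 49606 - 2747.250 = 46858.75 kJ/kg


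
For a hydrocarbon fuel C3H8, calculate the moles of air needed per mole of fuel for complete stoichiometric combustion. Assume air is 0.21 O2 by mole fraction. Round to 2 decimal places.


Balanced combustion: C3H8 + 5 O2 -> 3 CO2 + 4 H2O
O2 needed = C + H/4 = 3 + 8/4 = 5.00 moles
Air moles = O2 / 0.21 = 5.00 / 0.21 = 23.81 moles air


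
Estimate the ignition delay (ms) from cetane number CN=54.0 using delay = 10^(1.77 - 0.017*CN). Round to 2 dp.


delay = 10^(1.77 - 0.017*CN)
Exponent = 1.77 - 0.017*54.0 = 0.8520
delay = 10^0.8520 = 7.11 ms


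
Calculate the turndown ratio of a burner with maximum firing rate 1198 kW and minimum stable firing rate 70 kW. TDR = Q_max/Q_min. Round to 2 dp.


TDR = Q_max / Q_min
TDR = 1198 / 70 = 17.11


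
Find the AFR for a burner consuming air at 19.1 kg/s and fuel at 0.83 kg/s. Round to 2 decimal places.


AFR = m_air / m_fuel
AFR = 19.1 / 0.83 = 23.01


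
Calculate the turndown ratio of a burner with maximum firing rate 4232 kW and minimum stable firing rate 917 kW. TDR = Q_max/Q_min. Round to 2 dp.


TDR = Q_max / Q_min
TDR = 4232 / 917 = 4.62


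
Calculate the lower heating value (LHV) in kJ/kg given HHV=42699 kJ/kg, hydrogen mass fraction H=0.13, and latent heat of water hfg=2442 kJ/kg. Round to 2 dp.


LHV = HHV - hfg * 9 * H
Water correction = 2442 * 9 * 0.13 = 2857.140 kJ/kg
LHV = 42699 - 2857.140 = 39841.86 kJ/kg


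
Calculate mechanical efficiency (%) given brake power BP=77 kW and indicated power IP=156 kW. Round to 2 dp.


eta_mech = (BP / IP) * 100
Ratio = 77 / 156 = 0.4936
eta_mech = 0.4936 * 100 = 49.36%


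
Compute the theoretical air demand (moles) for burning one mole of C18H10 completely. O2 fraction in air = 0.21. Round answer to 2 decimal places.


Balanced combustion: C18H10 + 20.5 O2 -> 18 CO2 + 5 H2O
O2 needed = C + H/4 = 18 + 10/4 = 20.50 moles
Air moles = O2 / 0.21 = 20.50 / 0.21 = 97.62 moles air


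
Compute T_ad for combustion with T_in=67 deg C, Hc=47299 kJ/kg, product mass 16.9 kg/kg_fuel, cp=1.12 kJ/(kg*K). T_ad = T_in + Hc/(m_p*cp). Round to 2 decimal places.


T_ad = T_in + Hc / (m_p * cp)
Denominator = 16.9 * 1.12 = 18.9280
Temperature rise = 47299 / 18.9280 = 2498.89 K
T_ad = 67 + 2498.89 = 2565.89 deg C


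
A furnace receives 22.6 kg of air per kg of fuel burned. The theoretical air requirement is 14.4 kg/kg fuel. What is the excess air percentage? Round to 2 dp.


Excess air = actual - stoichiometric = 22.6 - 14.4 = 8.20 kg/kg fuel
Excess air % = (excess / stoich) * 100 = (8.20 / 14.4) * 100 = 56.94%


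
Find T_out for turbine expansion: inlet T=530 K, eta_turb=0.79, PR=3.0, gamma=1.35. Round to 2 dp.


T_out = T_in * (1 - eta * (1 - PR^(-(gamma-1)/gamma)))
Exponent = -(1.35-1)/1.35 = -0.25925926
PR^exp = 3.0^(-0.25925926) = 0.75214556
Factor = 1 - 0.79*(1 - 0.75214556) = 0.80419499
T_out = 530 * 0.80419499 = 426.22 K


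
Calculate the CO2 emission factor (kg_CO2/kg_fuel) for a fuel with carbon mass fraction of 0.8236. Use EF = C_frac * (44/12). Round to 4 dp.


EF = C_frac * (M_CO2 / M_C)
EF = 0.8236 * (44/12)
EF = 0.8236 * 3.666667 = 3.0199 kg_CO2/kg_fuel


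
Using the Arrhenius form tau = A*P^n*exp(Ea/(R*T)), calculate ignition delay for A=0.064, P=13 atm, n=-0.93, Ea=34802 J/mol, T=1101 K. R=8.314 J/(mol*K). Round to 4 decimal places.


tau = A * P^n * exp(Ea/(R*T))
P^n = 13^(-0.93) = 0.09205188
Ea/(R*T) = 34802/(8.314*1101) = 3.801954
exp(Ea/(R*T)) = 44.788618
tau = 0.064 * 0.09205188 * 44.788618 = 0.2639 ms


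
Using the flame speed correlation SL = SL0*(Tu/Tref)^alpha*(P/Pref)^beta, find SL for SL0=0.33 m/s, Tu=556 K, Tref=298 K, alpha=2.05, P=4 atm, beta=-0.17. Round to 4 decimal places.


SL = SL0 * (Tu/Tref)^alpha * (P/Pref)^beta
T ratio = 556/298 = 1.86577181
(T ratio)^alpha = 1.86577181^2.05 = 3.591369
(P/Pref)^beta = 4^(-0.17) = 0.790041
SL = 0.33 * 3.591369 * 0.790041 = 0.9363 m/s


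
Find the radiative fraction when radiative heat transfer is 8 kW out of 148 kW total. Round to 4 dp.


f_rad = Q_rad / Q_total
f_rad = 8 / 148 = 0.0541


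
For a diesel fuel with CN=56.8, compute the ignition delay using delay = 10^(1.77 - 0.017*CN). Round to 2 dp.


delay = 10^(1.77 - 0.017*CN)
Exponent = 1.77 - 0.017*56.8 = 0.8044
delay = 10^0.8044 = 6.37 ms


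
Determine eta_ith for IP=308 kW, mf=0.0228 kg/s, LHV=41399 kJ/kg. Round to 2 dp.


eta_ith = (IP / (mf * LHV)) * 100
Denominator = 0.0228 * 41399 = 943.8972 kW
eta_ith = (308 / 943.8972) * 100 = 32.63%


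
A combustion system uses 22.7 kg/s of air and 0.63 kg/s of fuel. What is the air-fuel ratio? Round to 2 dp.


AFR = m_air / m_fuel
AFR = 22.7 / 0.63 = 36.03


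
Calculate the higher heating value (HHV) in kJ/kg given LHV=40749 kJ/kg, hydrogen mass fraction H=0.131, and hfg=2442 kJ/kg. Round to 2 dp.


HHV = LHV + hfg * 9 * H
Water addition = 2442 * 9 * 0.131 = 2879.118 kJ/kg
HHV = 40749 + 2879.118 = 43628.12 kJ/kg


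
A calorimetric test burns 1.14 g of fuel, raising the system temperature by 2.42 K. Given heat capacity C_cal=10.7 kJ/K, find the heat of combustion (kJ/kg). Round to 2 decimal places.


Hc = C_cal * delta_T / m_fuel
Q_released = 10.7 * 2.42 = 25.8940 kJ
m_fuel = 1.14 g = 1.14/1000 kg = 0.001140 kg
Hc = 25.8940 / 0.001140 = 22714.04 kJ/kg


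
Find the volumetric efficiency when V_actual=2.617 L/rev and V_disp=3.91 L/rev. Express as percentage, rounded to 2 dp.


eta_v = (V_actual / V_disp) * 100
Ratio = 2.617 / 3.91 = 0.6693
eta_v = 0.6693 * 100 = 66.93%


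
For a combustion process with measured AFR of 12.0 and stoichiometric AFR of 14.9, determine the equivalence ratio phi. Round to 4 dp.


phi = AFR_stoich / AFR_actual
phi = 14.9 / 12.0 = 1.2417


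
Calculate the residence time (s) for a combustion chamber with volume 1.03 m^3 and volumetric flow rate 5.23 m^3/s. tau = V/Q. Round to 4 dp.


tau = V / Q_flow
tau = 1.03 / 5.23 = 0.1969 s


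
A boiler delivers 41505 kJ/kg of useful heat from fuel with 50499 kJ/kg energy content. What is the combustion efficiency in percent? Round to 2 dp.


Efficiency = (Q_useful / Q_fuel) * 100
Efficiency = (41505 / 50499) * 100
Efficiency = 0.8219 * 100 = 82.19%


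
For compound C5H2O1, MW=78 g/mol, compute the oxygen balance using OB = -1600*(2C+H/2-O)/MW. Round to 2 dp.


OB = -1600 * (2C + H/2 - O) / MW
Inner = 2*5 + 2/2 - 1 = 10.00
OB = -1600 * 10.00 / 78 = -205.13%


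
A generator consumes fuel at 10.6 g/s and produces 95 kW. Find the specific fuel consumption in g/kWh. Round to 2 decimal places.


SFC = (mf / BP) * 3600
Rate = 10.6 / 95 = 0.111579 g/(s*kW)
SFC = 0.111579 * 3600 = 401.68 g/kWh


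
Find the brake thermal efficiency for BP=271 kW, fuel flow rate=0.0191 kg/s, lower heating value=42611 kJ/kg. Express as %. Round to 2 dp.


eta_BTE = (BP / (mf * LHV)) * 100
Denominator = 0.0191 * 42611 = 813.8701 kW
eta_BTE = (271 / 813.8701) * 100 = 33.30%


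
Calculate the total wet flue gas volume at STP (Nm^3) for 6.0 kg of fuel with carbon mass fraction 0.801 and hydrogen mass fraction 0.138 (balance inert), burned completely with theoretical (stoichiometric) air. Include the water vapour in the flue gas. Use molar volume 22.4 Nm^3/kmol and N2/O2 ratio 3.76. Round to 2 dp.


Per kg fuel: CO2 = (C/12 kmol)*22.4 = (0.801/12)*22.4 = 1.49520 Nm^3
Per kg fuel: H2O = (H/2 kmol)*22.4 = (0.138/2)*22.4 = 1.54560 Nm^3
O2 needed per kg fuel = C/12 + H/4 = 0.801/12 + 0.138/4 = 0.10125000 kmol
Per kg fuel: N2 = O2*3.76*22.4 = 0.10125000*3.76*22.4 = 8.52768 Nm^3
Total per kg = 1.49520 + 1.54560 + 8.52768 = 11.56848 Nm^3
Total = 11.56848 * 6.0 = 69.41 Nm^3


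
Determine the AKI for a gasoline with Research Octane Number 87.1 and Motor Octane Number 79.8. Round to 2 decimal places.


AKI = (RON + MON) / 2
AKI = (87.1 + 79.8) / 2
AKI = 166.9 / 2 = 83.45


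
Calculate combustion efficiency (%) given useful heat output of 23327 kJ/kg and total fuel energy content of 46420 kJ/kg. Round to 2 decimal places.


Efficiency = (Q_useful / Q_fuel) * 100
Efficiency = (23327 / 46420) * 100
Efficiency = 0.5025 * 100 = 50.25%


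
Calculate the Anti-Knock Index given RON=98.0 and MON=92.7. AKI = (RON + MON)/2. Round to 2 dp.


AKI = (RON + MON) / 2
AKI = (98.0 + 92.7) / 2
AKI = 190.7 / 2 = 95.35


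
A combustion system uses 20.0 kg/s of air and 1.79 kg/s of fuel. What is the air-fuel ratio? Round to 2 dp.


AFR = m_air / m_fuel
AFR = 20.0 / 1.79 = 11.17


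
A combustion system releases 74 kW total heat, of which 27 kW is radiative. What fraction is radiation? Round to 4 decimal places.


f_rad = Q_rad / Q_total
f_rad = 27 / 74 = 0.3649


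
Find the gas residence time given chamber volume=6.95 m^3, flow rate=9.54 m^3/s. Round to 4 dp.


tau = V / Q_flow
tau = 6.95 / 9.54 = 0.7285 s


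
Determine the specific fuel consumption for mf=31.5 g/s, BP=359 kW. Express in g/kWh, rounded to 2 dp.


SFC = (mf / BP) * 3600
Rate = 31.5 / 359 = 0.087744 g/(s*kW)
SFC = 0.087744 * 3600 = 315.88 g/kWh


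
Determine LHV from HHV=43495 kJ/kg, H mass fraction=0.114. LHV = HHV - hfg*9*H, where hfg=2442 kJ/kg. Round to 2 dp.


LHV = HHV - hfg * 9 * H
Water correction = 2442 * 9 * 0.114 = 2505.492 kJ/kg
LHV = 43495 - 2505.492 = 40989.51 kJ/kg


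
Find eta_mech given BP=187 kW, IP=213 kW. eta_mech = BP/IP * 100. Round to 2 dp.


eta_mech = (BP / IP) * 100
Ratio = 187 / 213 = 0.8779
eta_mech = 0.8779 * 100 = 87.79%


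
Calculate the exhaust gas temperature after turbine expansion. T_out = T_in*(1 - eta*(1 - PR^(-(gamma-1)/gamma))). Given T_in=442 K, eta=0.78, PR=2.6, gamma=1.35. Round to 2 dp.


T_out = T_in * (1 - eta * (1 - PR^(-(gamma-1)/gamma)))
Exponent = -(1.35-1)/1.35 = -0.25925926
PR^exp = 2.6^(-0.25925926) = 0.78057442
Factor = 1 - 0.78*(1 - 0.78057442) = 0.82884805
T_out = 442 * 0.82884805 = 366.35 K


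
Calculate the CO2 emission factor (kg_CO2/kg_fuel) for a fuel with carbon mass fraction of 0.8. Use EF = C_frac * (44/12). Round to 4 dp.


EF = C_frac * (M_CO2 / M_C)
EF = 0.8 * (44/12)
EF = 0.8 * 3.666667 = 2.9333 kg_CO2/kg_fuel


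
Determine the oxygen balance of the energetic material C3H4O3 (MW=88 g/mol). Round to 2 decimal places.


OB = -1600 * (2C + H/2 - O) / MW
Inner = 2*3 + 4/2 - 3 = 5.00
OB = -1600 * 5.00 / 88 = -90.91%


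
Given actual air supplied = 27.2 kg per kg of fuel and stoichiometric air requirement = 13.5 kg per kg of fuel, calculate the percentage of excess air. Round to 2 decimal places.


Excess air = actual - stoichiometric = 27.2 - 13.5 = 13.70 kg/kg fuel
Excess air % = (excess / stoich) * 100 = (13.70 / 13.5) * 100 = 101.48%


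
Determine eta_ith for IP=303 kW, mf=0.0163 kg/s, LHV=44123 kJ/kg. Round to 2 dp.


eta_ith = (IP / (mf * LHV)) * 100
Denominator = 0.0163 * 44123 = 719.2049 kW
eta_ith = (303 / 719.2049) * 100 = 42.13%


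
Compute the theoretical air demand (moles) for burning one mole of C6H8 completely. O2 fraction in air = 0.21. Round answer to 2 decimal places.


Balanced combustion: C6H8 + 8 O2 -> 6 CO2 + 4 H2O
O2 needed = C + H/4 = 6 + 8/4 = 8.00 moles
Air moles = O2 / 0.21 = 8.00 / 0.21 = 38.10 moles air


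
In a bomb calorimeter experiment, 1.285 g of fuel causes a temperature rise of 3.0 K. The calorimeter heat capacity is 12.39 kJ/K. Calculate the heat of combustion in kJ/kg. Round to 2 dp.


Hc = C_cal * delta_T / m_fuel
Q_released = 12.39 * 3.0 = 37.1700 kJ
m_fuel = 1.285 g = 1.285/1000 kg = 0.001285 kg
Hc = 37.1700 / 0.001285 = 28926.07 kJ/kg


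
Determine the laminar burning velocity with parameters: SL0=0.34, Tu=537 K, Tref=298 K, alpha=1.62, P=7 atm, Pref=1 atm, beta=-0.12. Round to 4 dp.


SL = SL0 * (Tu/Tref)^alpha * (P/Pref)^beta
T ratio = 537/298 = 1.80201342
(T ratio)^alpha = 1.80201342^1.62 = 2.596139
(P/Pref)^beta = 7^(-0.12) = 0.791750
SL = 0.34 * 2.596139 * 0.791750 = 0.6989 m/s


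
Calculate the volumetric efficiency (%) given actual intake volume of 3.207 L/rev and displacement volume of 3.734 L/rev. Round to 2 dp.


eta_v = (V_actual / V_disp) * 100
Ratio = 3.207 / 3.734 = 0.8589
eta_v = 0.8589 * 100 = 85.89%


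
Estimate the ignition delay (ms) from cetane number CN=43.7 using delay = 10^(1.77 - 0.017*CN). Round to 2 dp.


delay = 10^(1.77 - 0.017*CN)
Exponent = 1.77 - 0.017*43.7 = 1.0271
delay = 10^1.0271 = 10.64 ms


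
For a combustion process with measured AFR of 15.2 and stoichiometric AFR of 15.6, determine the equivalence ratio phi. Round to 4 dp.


phi = AFR_stoich / AFR_actual
phi = 15.6 / 15.2 = 1.0263


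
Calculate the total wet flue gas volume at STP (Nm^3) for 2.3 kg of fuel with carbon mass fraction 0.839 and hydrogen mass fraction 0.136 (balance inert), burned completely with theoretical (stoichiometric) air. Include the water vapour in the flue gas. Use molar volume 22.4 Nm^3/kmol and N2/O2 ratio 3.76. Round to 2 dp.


Per kg fuel: CO2 = (C/12 kmol)*22.4 = (0.839/12)*22.4 = 1.56613 Nm^3
Per kg fuel: H2O = (H/2 kmol)*22.4 = (0.136/2)*22.4 = 1.52320 Nm^3
O2 needed per kg fuel = C/12 + H/4 = 0.839/12 + 0.136/4 = 0.10391667 kmol
Per kg fuel: N2 = O2*3.76*22.4 = 0.10391667*3.76*22.4 = 8.75228 Nm^3
Total per kg = 1.56613 + 1.52320 + 8.75228 = 11.84161 Nm^3
Total = 11.84161 * 2.3 = 27.24 Nm^3


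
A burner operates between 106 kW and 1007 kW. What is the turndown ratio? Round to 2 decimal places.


TDR = Q_max / Q_min
TDR = 1007 / 106 = 9.50


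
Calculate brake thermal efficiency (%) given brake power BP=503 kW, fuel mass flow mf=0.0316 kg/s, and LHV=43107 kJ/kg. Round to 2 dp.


eta_BTE = (BP / (mf * LHV)) * 100
Denominator = 0.0316 * 43107 = 1362.1812 kW
eta_BTE = (503 / 1362.1812) * 100 = 36.93%


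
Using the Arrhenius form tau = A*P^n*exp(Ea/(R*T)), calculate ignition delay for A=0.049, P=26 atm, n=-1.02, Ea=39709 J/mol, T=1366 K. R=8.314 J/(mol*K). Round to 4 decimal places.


tau = A * P^n * exp(Ea/(R*T))
P^n = 26^(-1.02) = 0.03603522
Ea/(R*T) = 39709/(8.314*1366) = 3.496457
exp(Ea/(R*T)) = 32.998342
tau = 0.049 * 0.03603522 * 32.998342 = 0.0583 ms


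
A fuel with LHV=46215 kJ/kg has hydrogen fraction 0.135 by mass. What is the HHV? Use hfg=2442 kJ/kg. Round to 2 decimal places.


HHV = LHV + hfg * 9 * H
Water addition = 2442 * 9 * 0.135 = 2967.030 kJ/kg
HHV = 46215 + 2967.030 = 49182.03 kJ/kg


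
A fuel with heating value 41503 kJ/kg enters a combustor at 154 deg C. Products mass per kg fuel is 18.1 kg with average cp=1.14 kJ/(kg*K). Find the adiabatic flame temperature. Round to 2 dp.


T_ad = T_in + Hc / (m_p * cp)
Denominator = 18.1 * 1.14 = 20.6340
Temperature rise = 41503 / 20.6340 = 2011.39 K
T_ad = 154 + 2011.39 = 2165.39 deg C


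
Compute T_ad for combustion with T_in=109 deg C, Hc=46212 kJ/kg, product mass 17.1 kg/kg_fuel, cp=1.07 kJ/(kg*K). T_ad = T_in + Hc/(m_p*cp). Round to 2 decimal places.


T_ad = T_in + Hc / (m_p * cp)
Denominator = 17.1 * 1.07 = 18.2970
Temperature rise = 46212 / 18.2970 = 2525.66 K
T_ad = 109 + 2525.66 = 2634.66 deg C


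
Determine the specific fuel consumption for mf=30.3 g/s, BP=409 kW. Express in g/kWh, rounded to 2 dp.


SFC = (mf / BP) * 3600
Rate = 30.3 / 409 = 0.074083 g/(s*kW)
SFC = 0.074083 * 3600 = 266.70 g/kWh


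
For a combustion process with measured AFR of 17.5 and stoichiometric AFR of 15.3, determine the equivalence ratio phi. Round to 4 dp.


phi = AFR_stoich / AFR_actual
phi = 15.3 / 17.5 = 0.8743


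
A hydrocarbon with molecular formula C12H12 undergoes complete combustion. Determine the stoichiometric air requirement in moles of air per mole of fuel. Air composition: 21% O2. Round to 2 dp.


Balanced combustion: C12H12 + 15 O2 -> 12 CO2 + 6 H2O
O2 needed = C + H/4 = 12 + 12/4 = 15.00 moles
Air moles = O2 / 0.21 = 15.00 / 0.21 = 71.43 moles air


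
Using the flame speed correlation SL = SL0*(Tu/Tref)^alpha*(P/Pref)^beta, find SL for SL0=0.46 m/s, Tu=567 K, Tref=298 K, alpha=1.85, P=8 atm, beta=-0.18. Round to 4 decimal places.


SL = SL0 * (Tu/Tref)^alpha * (P/Pref)^beta
T ratio = 567/298 = 1.90268456
(T ratio)^alpha = 1.90268456^1.85 = 3.287218
(P/Pref)^beta = 8^(-0.18) = 0.687771
SL = 0.46 * 3.287218 * 0.687771 = 1.0400 m/s


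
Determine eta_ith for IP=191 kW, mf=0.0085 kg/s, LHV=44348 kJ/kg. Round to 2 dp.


eta_ith = (IP / (mf * LHV)) * 100
Denominator = 0.0085 * 44348 = 376.9580 kW
eta_ith = (191 / 376.9580) * 100 = 50.67%


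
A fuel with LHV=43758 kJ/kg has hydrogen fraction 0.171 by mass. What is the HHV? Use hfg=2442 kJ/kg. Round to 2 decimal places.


HHV = LHV + hfg * 9 * H
Water addition = 2442 * 9 * 0.171 = 3758.238 kJ/kg
HHV = 43758 + 3758.238 = 47516.24 kJ/kg


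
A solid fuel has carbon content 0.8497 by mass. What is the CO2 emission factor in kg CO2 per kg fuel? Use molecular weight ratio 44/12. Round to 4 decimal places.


EF = C_frac * (M_CO2 / M_C)
EF = 0.8497 * (44/12)
EF = 0.8497 * 3.666667 = 3.1156 kg_CO2/kg_fuel


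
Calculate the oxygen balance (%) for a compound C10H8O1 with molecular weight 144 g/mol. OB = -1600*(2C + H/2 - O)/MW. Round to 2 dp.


OB = -1600 * (2C + H/2 - O) / MW
Inner = 2*10 + 8/2 - 1 = 23.00
OB = -1600 * 23.00 / 144 = -255.56%


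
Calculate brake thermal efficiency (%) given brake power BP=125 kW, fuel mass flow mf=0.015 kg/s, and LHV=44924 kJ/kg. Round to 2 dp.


eta_BTE = (BP / (mf * LHV)) * 100
Denominator = 0.015 * 44924 = 673.8600 kW
eta_BTE = (125 / 673.8600) * 100 = 18.55%


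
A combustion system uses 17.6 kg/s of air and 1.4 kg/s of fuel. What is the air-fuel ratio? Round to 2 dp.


AFR = m_air / m_fuel
AFR = 17.6 / 1.4 = 12.57


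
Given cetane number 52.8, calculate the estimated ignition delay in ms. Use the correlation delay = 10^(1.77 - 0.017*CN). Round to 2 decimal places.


delay = 10^(1.77 - 0.017*CN)
Exponent = 1.77 - 0.017*52.8 = 0.8724
delay = 10^0.8724 = 7.45 ms


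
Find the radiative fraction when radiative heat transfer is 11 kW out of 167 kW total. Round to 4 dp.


f_rad = Q_rad / Q_total
f_rad = 11 / 167 = 0.0659


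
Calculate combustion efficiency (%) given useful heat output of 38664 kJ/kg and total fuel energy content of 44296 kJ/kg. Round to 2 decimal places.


Efficiency = (Q_useful / Q_fuel) * 100
Efficiency = (38664 / 44296) * 100
Efficiency = 0.8729 * 100 = 87.29%


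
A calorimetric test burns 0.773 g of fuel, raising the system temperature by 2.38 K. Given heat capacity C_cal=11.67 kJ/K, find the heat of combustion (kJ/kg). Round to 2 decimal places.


Hc = C_cal * delta_T / m_fuel
Q_released = 11.67 * 2.38 = 27.7746 kJ
m_fuel = 0.773 g = 0.773/1000 kg = 0.000773 kg
Hc = 27.7746 / 0.000773 = 35930.92 kJ/kg


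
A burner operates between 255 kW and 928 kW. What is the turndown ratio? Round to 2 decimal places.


TDR = Q_max / Q_min
TDR = 928 / 255 = 3.64


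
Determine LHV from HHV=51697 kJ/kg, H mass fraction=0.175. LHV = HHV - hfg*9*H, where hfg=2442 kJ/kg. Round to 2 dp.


LHV = HHV - hfg * 9 * H
Water correction = 2442 * 9 * 0.175 = 3846.150 kJ/kg
LHV = 51697 - 3846.150 = 47850.85 kJ/kg


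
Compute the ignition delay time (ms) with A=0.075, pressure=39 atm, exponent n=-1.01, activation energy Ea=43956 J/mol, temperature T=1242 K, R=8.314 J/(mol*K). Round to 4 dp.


tau = A * P^n * exp(Ea/(R*T))
P^n = 39^(-1.01) = 0.02471865
Ea/(R*T) = 43956/(8.314*1242) = 4.256832
exp(Ea/(R*T)) = 70.586039
tau = 0.075 * 0.02471865 * 70.586039 = 0.1309 ms


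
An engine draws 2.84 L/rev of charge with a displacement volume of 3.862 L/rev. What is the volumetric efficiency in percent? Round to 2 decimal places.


eta_v = (V_actual / V_disp) * 100
Ratio = 2.84 / 3.862 = 0.7354
eta_v = 0.7354 * 100 = 73.54%


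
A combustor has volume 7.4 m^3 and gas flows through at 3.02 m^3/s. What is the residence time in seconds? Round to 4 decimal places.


tau = V / Q_flow
tau = 7.4 / 3.02 = 2.4503 s


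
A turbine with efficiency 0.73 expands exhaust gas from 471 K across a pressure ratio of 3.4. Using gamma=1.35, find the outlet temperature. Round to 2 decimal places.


T_out = T_in * (1 - eta * (1 - PR^(-(gamma-1)/gamma)))
Exponent = -(1.35-1)/1.35 = -0.25925926
PR^exp = 3.4^(-0.25925926) = 0.72813041
Factor = 1 - 0.73*(1 - 0.72813041) = 0.80153520
T_out = 471 * 0.80153520 = 377.52 K


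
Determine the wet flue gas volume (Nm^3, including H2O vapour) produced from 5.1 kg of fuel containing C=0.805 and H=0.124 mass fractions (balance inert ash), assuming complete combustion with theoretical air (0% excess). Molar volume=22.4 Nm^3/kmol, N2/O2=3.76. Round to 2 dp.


Per kg fuel: CO2 = (C/12 kmol)*22.4 = (0.805/12)*22.4 = 1.50267 Nm^3
Per kg fuel: H2O = (H/2 kmol)*22.4 = (0.124/2)*22.4 = 1.38880 Nm^3
O2 needed per kg fuel = C/12 + H/4 = 0.805/12 + 0.124/4 = 0.09808333 kmol
Per kg fuel: N2 = O2*3.76*22.4 = 0.09808333*3.76*22.4 = 8.26097 Nm^3
Total per kg = 1.50267 + 1.38880 + 8.26097 = 11.15244 Nm^3
Total = 11.15244 * 5.1 = 56.88 Nm^3


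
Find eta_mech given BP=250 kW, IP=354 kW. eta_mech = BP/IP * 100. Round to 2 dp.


eta_mech = (BP / IP) * 100
Ratio = 250 / 354 = 0.7062
eta_mech = 0.7062 * 100 = 70.62%


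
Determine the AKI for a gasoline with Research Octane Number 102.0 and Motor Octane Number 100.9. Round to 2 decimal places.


AKI = (RON + MON) / 2
AKI = (102.0 + 100.9) / 2
AKI = 202.9 / 2 = 101.45


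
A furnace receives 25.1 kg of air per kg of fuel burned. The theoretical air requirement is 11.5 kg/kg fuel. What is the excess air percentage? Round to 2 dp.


Excess air = actual - stoichiometric = 25.1 - 11.5 = 13.60 kg/kg fuel
Excess air % = (excess / stoich) * 100 = (13.60 / 11.5) * 100 = 118.26%


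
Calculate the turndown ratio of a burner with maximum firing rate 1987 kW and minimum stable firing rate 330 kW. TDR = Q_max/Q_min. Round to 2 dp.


TDR = Q_max / Q_min
TDR = 1987 / 330 = 6.02


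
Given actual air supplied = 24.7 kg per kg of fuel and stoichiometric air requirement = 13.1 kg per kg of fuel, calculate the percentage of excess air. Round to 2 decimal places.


Excess air = actual - stoichiometric = 24.7 - 13.1 = 11.60 kg/kg fuel
Excess air % = (excess / stoich) * 100 = (11.60 / 13.1) * 100 = 88.55%


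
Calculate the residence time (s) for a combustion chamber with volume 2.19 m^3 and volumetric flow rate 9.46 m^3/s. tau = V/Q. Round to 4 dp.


tau = V / Q_flow
tau = 2.19 / 9.46 = 0.2315 s


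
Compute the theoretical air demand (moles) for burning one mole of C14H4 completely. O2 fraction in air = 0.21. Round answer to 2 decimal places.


Balanced combustion: C14H4 + 15 O2 -> 14 CO2 + 2 H2O
O2 needed = C + H/4 = 14 + 4/4 = 15.00 moles
Air moles = O2 / 0.21 = 15.00 / 0.21 = 71.43 moles air


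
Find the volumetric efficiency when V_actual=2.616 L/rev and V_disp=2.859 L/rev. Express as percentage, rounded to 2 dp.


eta_v = (V_actual / V_disp) * 100
Ratio = 2.616 / 2.859 = 0.9150
eta_v = 0.9150 * 100 = 91.50%


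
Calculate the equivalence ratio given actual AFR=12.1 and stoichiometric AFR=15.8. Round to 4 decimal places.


phi = AFR_stoich / AFR_actual
phi = 15.8 / 12.1 = 1.3058


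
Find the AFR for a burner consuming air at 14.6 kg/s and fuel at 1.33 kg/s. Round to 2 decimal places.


AFR = m_air / m_fuel
AFR = 14.6 / 1.33 = 10.98


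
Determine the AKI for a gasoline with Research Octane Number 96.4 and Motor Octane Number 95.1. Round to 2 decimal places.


AKI = (RON + MON) / 2
AKI = (96.4 + 95.1) / 2
AKI = 191.5 / 2 = 95.75


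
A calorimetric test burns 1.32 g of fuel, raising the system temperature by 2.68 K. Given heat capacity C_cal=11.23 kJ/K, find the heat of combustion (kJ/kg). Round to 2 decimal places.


Hc = C_cal * delta_T / m_fuel
Q_released = 11.23 * 2.68 = 30.0964 kJ
m_fuel = 1.32 g = 1.32/1000 kg = 0.001320 kg
Hc = 30.0964 / 0.001320 = 22800.30 kJ/kg


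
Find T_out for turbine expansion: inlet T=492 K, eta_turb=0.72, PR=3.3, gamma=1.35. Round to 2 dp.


T_out = T_in * (1 - eta * (1 - PR^(-(gamma-1)/gamma)))
Exponent = -(1.35-1)/1.35 = -0.25925926
PR^exp = 3.3^(-0.25925926) = 0.73378775
Factor = 1 - 0.72*(1 - 0.73378775) = 0.80832718
T_out = 492 * 0.80832718 = 397.70 K


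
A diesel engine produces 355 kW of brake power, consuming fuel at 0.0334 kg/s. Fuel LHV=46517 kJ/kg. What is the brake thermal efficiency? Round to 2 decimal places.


eta_BTE = (BP / (mf * LHV)) * 100
Denominator = 0.0334 * 46517 = 1553.6678 kW
eta_BTE = (355 / 1553.6678) * 100 = 22.85%


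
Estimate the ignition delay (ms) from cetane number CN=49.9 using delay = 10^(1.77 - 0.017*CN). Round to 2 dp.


delay = 10^(1.77 - 0.017*CN)
Exponent = 1.77 - 0.017*49.9 = 0.9217
delay = 10^0.9217 = 8.35 ms


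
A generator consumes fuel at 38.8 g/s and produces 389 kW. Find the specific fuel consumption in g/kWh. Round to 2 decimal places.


SFC = (mf / BP) * 3600
Rate = 38.8 / 389 = 0.099743 g/(s*kW)
SFC = 0.099743 * 3600 = 359.07 g/kWh


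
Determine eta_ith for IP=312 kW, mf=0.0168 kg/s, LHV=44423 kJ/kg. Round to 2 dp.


eta_ith = (IP / (mf * LHV)) * 100
Denominator = 0.0168 * 44423 = 746.3064 kW
eta_ith = (312 / 746.3064) * 100 = 41.81%


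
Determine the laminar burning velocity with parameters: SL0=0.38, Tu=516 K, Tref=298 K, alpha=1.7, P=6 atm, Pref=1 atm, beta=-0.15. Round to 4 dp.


SL = SL0 * (Tu/Tref)^alpha * (P/Pref)^beta
T ratio = 516/298 = 1.73154362
(T ratio)^alpha = 1.73154362^1.7 = 2.542944
(P/Pref)^beta = 6^(-0.15) = 0.764324
SL = 0.38 * 2.542944 * 0.764324 = 0.7386 m/s


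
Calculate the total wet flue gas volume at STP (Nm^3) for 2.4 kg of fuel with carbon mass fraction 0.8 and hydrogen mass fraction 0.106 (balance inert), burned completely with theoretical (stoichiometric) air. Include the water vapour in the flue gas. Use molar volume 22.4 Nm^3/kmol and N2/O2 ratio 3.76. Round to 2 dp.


Per kg fuel: CO2 = (C/12 kmol)*22.4 = (0.8/12)*22.4 = 1.49333 Nm^3
Per kg fuel: H2O = (H/2 kmol)*22.4 = (0.106/2)*22.4 = 1.18720 Nm^3
O2 needed per kg fuel = C/12 + H/4 = 0.8/12 + 0.106/4 = 0.09316667 kmol
Per kg fuel: N2 = O2*3.76*22.4 = 0.09316667*3.76*22.4 = 7.84687 Nm^3
Total per kg = 1.49333 + 1.18720 + 7.84687 = 10.52740 Nm^3
Total = 10.52740 * 2.4 = 25.27 Nm^3


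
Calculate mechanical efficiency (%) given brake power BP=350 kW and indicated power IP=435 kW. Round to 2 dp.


eta_mech = (BP / IP) * 100
Ratio = 350 / 435 = 0.8046
eta_mech = 0.8046 * 100 = 80.46%


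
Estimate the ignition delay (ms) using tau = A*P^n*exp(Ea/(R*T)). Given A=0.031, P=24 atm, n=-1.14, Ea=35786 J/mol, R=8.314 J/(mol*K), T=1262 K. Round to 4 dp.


tau = A * P^n * exp(Ea/(R*T))
P^n = 24^(-1.14) = 0.02670295
Ea/(R*T) = 35786/(8.314*1262) = 3.410702
exp(Ea/(R*T)) = 30.286500
tau = 0.031 * 0.02670295 * 30.286500 = 0.0251 ms


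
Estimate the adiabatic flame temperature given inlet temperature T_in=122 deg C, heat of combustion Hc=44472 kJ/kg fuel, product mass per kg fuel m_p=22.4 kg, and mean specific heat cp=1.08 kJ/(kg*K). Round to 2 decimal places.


T_ad = T_in + Hc / (m_p * cp)
Denominator = 22.4 * 1.08 = 24.1920
Temperature rise = 44472 / 24.1920 = 1838.29 K
T_ad = 122 + 1838.29 = 1960.29 deg C


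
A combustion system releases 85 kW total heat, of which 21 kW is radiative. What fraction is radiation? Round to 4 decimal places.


f_rad = Q_rad / Q_total
f_rad = 21 / 85 = 0.2471


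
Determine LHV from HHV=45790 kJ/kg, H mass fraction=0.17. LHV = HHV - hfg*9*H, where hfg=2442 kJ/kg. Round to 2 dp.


LHV = HHV - hfg * 9 * H
Water correction = 2442 * 9 * 0.17 = 3736.260 kJ/kg
LHV = 45790 - 3736.260 = 42053.74 kJ/kg


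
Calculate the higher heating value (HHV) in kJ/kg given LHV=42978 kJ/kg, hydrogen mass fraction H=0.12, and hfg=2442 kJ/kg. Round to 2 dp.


HHV = LHV + hfg * 9 * H
Water addition = 2442 * 9 * 0.12 = 2637.360 kJ/kg
HHV = 42978 + 2637.360 = 45615.36 kJ/kg


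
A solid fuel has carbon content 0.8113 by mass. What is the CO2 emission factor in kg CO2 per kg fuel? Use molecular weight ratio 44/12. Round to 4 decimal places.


EF = C_frac * (M_CO2 / M_C)
EF = 0.8113 * (44/12)
EF = 0.8113 * 3.666667 = 2.9748 kg_CO2/kg_fuel


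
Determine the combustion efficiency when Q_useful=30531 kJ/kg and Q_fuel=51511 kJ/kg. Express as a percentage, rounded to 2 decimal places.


Efficiency = (Q_useful / Q_fuel) * 100
Efficiency = (30531 / 51511) * 100
Efficiency = 0.5927 * 100 = 59.27%


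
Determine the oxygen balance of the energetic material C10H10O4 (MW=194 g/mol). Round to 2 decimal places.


OB = -1600 * (2C + H/2 - O) / MW
Inner = 2*10 + 10/2 - 4 = 21.00
OB = -1600 * 21.00 / 194 = -173.20%


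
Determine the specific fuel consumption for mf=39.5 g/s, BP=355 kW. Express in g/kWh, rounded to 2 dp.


SFC = (mf / BP) * 3600
Rate = 39.5 / 355 = 0.111268 g/(s*kW)
SFC = 0.111268 * 3600 = 400.56 g/kWh


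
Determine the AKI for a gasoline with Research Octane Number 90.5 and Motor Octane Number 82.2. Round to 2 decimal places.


AKI = (RON + MON) / 2
AKI = (90.5 + 82.2) / 2
AKI = 172.7 / 2 = 86.35


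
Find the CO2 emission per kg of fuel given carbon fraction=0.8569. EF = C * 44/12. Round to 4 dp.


EF = C_frac * (M_CO2 / M_C)
EF = 0.8569 * (44/12)
EF = 0.8569 * 3.666667 = 3.1420 kg_CO2/kg_fuel


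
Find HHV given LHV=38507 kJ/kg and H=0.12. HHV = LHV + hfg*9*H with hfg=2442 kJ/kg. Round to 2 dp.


HHV = LHV + hfg * 9 * H
Water addition = 2442 * 9 * 0.12 = 2637.360 kJ/kg
HHV = 38507 + 2637.360 = 41144.36 kJ/kg


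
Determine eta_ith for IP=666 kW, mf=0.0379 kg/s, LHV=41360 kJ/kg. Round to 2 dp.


eta_ith = (IP / (mf * LHV)) * 100
Denominator = 0.0379 * 41360 = 1567.5440 kW
eta_ith = (666 / 1567.5440) * 100 = 42.49%


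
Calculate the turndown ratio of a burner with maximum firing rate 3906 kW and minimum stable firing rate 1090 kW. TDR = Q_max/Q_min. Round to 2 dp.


TDR = Q_max / Q_min
TDR = 3906 / 1090 = 3.58


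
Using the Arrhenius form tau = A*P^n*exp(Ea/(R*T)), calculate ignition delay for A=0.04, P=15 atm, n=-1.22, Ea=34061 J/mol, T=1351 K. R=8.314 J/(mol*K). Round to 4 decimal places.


tau = A * P^n * exp(Ea/(R*T))
P^n = 15^(-1.22) = 0.03674250
Ea/(R*T) = 34061/(8.314*1351) = 3.032439
exp(Ea/(R*T)) = 20.747768
tau = 0.04 * 0.03674250 * 20.747768 = 0.0305 ms


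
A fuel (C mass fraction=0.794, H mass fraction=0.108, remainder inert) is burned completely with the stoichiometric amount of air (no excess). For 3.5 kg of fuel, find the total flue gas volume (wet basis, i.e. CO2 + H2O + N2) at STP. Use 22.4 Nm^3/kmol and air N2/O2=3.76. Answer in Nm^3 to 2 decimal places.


Per kg fuel: CO2 = (C/12 kmol)*22.4 = (0.794/12)*22.4 = 1.48213 Nm^3
Per kg fuel: H2O = (H/2 kmol)*22.4 = (0.108/2)*22.4 = 1.20960 Nm^3
O2 needed per kg fuel = C/12 + H/4 = 0.794/12 + 0.108/4 = 0.09316667 kmol
Per kg fuel: N2 = O2*3.76*22.4 = 0.09316667*3.76*22.4 = 7.84687 Nm^3
Total per kg = 1.48213 + 1.20960 + 7.84687 = 10.53860 Nm^3
Total = 10.53860 * 3.5 = 36.89 Nm^3


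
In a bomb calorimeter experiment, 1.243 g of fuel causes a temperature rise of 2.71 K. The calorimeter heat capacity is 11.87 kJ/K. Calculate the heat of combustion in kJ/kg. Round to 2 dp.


Hc = C_cal * delta_T / m_fuel
Q_released = 11.87 * 2.71 = 32.1677 kJ
m_fuel = 1.243 g = 1.243/1000 kg = 0.001243 kg
Hc = 32.1677 / 0.001243 = 25879.08 kJ/kg


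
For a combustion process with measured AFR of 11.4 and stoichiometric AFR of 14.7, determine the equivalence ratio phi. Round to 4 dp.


phi = AFR_stoich / AFR_actual
phi = 14.7 / 11.4 = 1.2895


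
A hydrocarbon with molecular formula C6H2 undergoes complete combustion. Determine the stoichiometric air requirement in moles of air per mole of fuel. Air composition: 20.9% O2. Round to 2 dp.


Balanced combustion: C6H2 + 6.5 O2 -> 6 CO2 + 1 H2O
O2 needed = C + H/4 = 6 + 2/4 = 6.50 moles
Air moles = O2 / 0.209 = 6.50 / 0.209 = 31.10 moles air


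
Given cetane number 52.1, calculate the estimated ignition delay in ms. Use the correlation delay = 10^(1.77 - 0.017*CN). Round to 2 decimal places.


delay = 10^(1.77 - 0.017*CN)
Exponent = 1.77 - 0.017*52.1 = 0.8843
delay = 10^0.8843 = 7.66 ms


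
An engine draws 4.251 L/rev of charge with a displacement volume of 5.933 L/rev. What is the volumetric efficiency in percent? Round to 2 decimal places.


eta_v = (V_actual / V_disp) * 100
Ratio = 4.251 / 5.933 = 0.7165
eta_v = 0.7165 * 100 = 71.65%


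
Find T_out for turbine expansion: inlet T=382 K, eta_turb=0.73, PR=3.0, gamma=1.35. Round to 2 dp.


T_out = T_in * (1 - eta * (1 - PR^(-(gamma-1)/gamma)))
Exponent = -(1.35-1)/1.35 = -0.25925926
PR^exp = 3.0^(-0.25925926) = 0.75214556
Factor = 1 - 0.73*(1 - 0.75214556) = 0.81906626
T_out = 382 * 0.81906626 = 312.88 K


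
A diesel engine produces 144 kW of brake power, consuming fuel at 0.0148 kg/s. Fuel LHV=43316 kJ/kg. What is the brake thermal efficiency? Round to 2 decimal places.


eta_BTE = (BP / (mf * LHV)) * 100
Denominator = 0.0148 * 43316 = 641.0768 kW
eta_BTE = (144 / 641.0768) * 100 = 22.46%


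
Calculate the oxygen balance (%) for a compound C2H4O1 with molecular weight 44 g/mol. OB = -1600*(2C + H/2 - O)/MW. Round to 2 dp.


OB = -1600 * (2C + H/2 - O) / MW
Inner = 2*2 + 4/2 - 1 = 5.00
OB = -1600 * 5.00 / 44 = -181.82%


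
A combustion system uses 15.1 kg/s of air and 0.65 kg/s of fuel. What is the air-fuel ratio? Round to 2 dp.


AFR = m_air / m_fuel
AFR = 15.1 / 0.65 = 23.23


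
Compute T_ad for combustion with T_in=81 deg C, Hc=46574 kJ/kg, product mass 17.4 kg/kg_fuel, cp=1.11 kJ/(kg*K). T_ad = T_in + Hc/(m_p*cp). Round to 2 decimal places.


T_ad = T_in + Hc / (m_p * cp)
Denominator = 17.4 * 1.11 = 19.3140
Temperature rise = 46574 / 19.3140 = 2411.41 K
T_ad = 81 + 2411.41 = 2492.41 deg C


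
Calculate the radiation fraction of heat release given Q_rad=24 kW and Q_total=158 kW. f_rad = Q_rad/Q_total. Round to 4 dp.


f_rad = Q_rad / Q_total
f_rad = 24 / 158 = 0.1519


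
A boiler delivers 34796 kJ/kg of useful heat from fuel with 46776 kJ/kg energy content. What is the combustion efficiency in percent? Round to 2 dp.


Efficiency = (Q_useful / Q_fuel) * 100
Efficiency = (34796 / 46776) * 100
Efficiency = 0.7439 * 100 = 74.39%


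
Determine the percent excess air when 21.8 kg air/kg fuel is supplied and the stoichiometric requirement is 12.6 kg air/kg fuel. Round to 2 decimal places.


Excess air = actual - stoichiometric = 21.8 - 12.6 = 9.20 kg/kg fuel
Excess air % = (excess / stoich) * 100 = (9.20 / 12.6) * 100 = 73.02%


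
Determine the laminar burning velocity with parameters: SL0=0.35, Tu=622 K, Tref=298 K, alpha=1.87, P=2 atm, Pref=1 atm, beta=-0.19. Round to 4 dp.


SL = SL0 * (Tu/Tref)^alpha * (P/Pref)^beta
T ratio = 622/298 = 2.08724832
(T ratio)^alpha = 2.08724832^1.87 = 3.959165
(P/Pref)^beta = 2^(-0.19) = 0.876606
SL = 0.35 * 3.959165 * 0.876606 = 1.2147 m/s


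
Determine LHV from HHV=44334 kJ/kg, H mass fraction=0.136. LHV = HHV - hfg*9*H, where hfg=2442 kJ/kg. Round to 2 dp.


LHV = HHV - hfg * 9 * H
Water correction = 2442 * 9 * 0.136 = 2989.008 kJ/kg
LHV = 44334 - 2989.008 = 41344.99 kJ/kg


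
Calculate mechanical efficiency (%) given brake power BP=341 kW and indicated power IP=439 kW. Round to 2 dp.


eta_mech = (BP / IP) * 100
Ratio = 341 / 439 = 0.7768
eta_mech = 0.7768 * 100 = 77.68%


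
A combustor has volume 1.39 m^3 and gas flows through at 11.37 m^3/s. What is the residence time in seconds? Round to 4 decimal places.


tau = V / Q_flow
tau = 1.39 / 11.37 = 0.1223 s


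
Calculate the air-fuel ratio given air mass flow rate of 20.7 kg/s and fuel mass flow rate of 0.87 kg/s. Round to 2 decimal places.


AFR = m_air / m_fuel
AFR = 20.7 / 0.87 = 23.79


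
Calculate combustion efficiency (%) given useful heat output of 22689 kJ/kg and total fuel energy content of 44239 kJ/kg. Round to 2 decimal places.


Efficiency = (Q_useful / Q_fuel) * 100
Efficiency = (22689 / 44239) * 100
Efficiency = 0.5129 * 100 = 51.29%


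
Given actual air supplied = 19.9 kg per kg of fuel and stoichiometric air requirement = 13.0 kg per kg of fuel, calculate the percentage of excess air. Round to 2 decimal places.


Excess air = actual - stoichiometric = 19.9 - 13.0 = 6.90 kg/kg fuel
Excess air % = (excess / stoich) * 100 = (6.90 / 13.0) * 100 = 53.08%


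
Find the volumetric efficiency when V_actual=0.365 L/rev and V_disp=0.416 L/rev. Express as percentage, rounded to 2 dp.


eta_v = (V_actual / V_disp) * 100
Ratio = 0.365 / 0.416 = 0.8774
eta_v = 0.8774 * 100 = 87.74%


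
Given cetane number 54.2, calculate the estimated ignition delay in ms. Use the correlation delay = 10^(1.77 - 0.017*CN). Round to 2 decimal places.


delay = 10^(1.77 - 0.017*CN)
Exponent = 1.77 - 0.017*54.2 = 0.8486
delay = 10^0.8486 = 7.06 ms


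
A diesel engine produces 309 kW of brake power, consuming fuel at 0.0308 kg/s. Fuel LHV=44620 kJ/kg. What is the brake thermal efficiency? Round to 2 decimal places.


eta_BTE = (BP / (mf * LHV)) * 100
Denominator = 0.0308 * 44620 = 1374.2960 kW
eta_BTE = (309 / 1374.2960) * 100 = 22.48%


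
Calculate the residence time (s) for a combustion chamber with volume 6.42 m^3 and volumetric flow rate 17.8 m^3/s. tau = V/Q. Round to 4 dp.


tau = V / Q_flow
tau = 6.42 / 17.8 = 0.3607 s


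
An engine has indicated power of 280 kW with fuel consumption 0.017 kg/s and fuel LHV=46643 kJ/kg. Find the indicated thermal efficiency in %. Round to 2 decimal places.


eta_ith = (IP / (mf * LHV)) * 100
Denominator = 0.017 * 46643 = 792.9310 kW
eta_ith = (280 / 792.9310) * 100 = 35.31%


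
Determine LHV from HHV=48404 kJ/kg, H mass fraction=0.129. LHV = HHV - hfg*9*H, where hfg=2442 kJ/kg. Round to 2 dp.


LHV = HHV - hfg * 9 * H
Water correction = 2442 * 9 * 0.129 = 2835.162 kJ/kg
LHV = 48404 - 2835.162 = 45568.84 kJ/kg


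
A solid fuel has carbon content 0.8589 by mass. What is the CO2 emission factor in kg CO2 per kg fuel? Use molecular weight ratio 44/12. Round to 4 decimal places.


EF = C_frac * (M_CO2 / M_C)
EF = 0.8589 * (44/12)
EF = 0.8589 * 3.666667 = 3.1493 kg_CO2/kg_fuel


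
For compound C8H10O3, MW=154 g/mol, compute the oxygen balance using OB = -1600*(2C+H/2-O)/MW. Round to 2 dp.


OB = -1600 * (2C + H/2 - O) / MW
Inner = 2*8 + 10/2 - 3 = 18.00
OB = -1600 * 18.00 / 154 = -187.01%
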